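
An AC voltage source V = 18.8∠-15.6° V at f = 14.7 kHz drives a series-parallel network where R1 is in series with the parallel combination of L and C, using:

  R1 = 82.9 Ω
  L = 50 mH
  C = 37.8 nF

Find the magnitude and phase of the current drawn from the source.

Step 1 — Angular frequency: ω = 2π·f = 2π·1.47e+04 = 9.236e+04 rad/s.
Step 2 — Component impedances:
  R1: Z = R = 82.9 Ω
  L: Z = jωL = j·9.236e+04·0.05 = 0 + j4618 Ω
  C: Z = 1/(jωC) = -j/(ω·C) = 0 - j286.4 Ω
Step 3 — Parallel branch: L || C = 1/(1/L + 1/C) = 0 - j305.4 Ω.
Step 4 — Series with R1: Z_total = R1 + (L || C) = 82.9 - j305.4 Ω = 316.4∠-74.8° Ω.
Step 5 — Source phasor: V = 18.8∠-15.6° V = 18.11 - j5.056 V.
Step 6 — Ohm's law: I = V / Z_total = (18.11 - j5.056) / (82.9 - j305.4) = 0.03041 + j0.05104 A.
Step 7 — Convert to polar: |I| = 0.05942 A, ∠I = 59.2°.

I = 0.05942∠59.2° A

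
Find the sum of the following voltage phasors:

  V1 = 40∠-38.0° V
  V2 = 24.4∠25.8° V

Step 1 — Convert each phasor to rectangular form:
  V1 = 40·(cos(-38.0°) + j·sin(-38.0°)) = 31.52 - j24.63 V
  V2 = 24.4·(cos(25.8°) + j·sin(25.8°)) = 21.97 + j10.62 V
Step 2 — Sum components: V_total = 53.49 - j14.01 V.
Step 3 — Convert to polar: |V_total| = 55.29 V, ∠V_total = -14.7°.

V_total = 55.29∠-14.7° V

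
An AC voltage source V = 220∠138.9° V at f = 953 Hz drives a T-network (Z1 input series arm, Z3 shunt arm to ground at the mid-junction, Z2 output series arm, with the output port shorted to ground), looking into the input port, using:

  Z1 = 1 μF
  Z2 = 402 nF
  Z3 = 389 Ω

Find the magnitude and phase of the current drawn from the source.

Step 1 — Angular frequency: ω = 2π·f = 2π·953 = 5988 rad/s.
Step 2 — Component impedances:
  Z1: Z = 1/(jωC) = -j/(ω·C) = 0 - j167 Ω
  Z2: Z = 1/(jωC) = -j/(ω·C) = 0 - j415.4 Ω
  Z3: Z = R = 389 Ω
Step 3 — With the output port shorted to ground, the output series arm Z2 runs from the junction to ground; the shunt arm Z3 also runs from the junction to ground. They appear in parallel: Z3 || Z2 = 207.3 - j194.1 Ω.
Step 4 — Series with input arm Z1: Z_in = Z1 + (Z3 || Z2) = 207.3 - j361.1 Ω = 416.3∠-60.1° Ω.
Step 5 — Source phasor: V = 220∠138.9° V = -165.8 + j144.6 V.
Step 6 — Ohm's law: I = V / Z_total = (-165.8 + j144.6) / (207.3 - j361.1) = -0.4995 - j0.1724 A.
Step 7 — Convert to polar: |I| = 0.5284 A, ∠I = -161.0°.

I = 0.5284∠-161.0° A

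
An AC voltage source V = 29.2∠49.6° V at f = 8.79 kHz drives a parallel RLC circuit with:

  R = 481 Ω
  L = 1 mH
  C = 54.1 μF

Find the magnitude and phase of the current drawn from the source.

Step 1 — Angular frequency: ω = 2π·f = 2π·8790 = 5.523e+04 rad/s.
Step 2 — Component impedances:
  R: Z = R = 481 Ω
  L: Z = jωL = j·5.523e+04·0.001 = 0 + j55.23 Ω
  C: Z = 1/(jωC) = -j/(ω·C) = 0 - j0.3347 Ω
Step 3 — Parallel combination: 1/Z_total = 1/R + 1/L + 1/C; Z_total = 0.0002357 - j0.3367 Ω = 0.3367∠-90.0° Ω.
Step 4 — Source phasor: V = 29.2∠49.6° V = 18.93 + j22.24 V.
Step 5 — Ohm's law: I = V / Z_total = (18.93 + j22.24) / (0.0002357 - j0.3367) = -66 + j56.25 A.
Step 6 — Convert to polar: |I| = 86.72 A, ∠I = 139.6°.

I = 86.72∠139.6° A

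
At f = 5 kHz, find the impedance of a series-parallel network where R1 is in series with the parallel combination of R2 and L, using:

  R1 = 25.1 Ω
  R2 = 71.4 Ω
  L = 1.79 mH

Step 1 — Angular frequency: ω = 2π·f = 2π·5000 = 3.142e+04 rad/s.
Step 2 — Component impedances:
  R1: Z = R = 25.1 Ω
  R2: Z = R = 71.4 Ω
  L: Z = jωL = j·3.142e+04·0.00179 = 0 + j56.23 Ω
Step 3 — Parallel branch: R2 || L = 1/(1/R2 + 1/L) = 27.33 + j34.71 Ω.
Step 4 — Series with R1: Z_total = R1 + (R2 || L) = 52.43 + j34.71 Ω = 62.88∠33.5° Ω.

Z = 52.43 + j34.71 Ω = 62.88∠33.5° Ω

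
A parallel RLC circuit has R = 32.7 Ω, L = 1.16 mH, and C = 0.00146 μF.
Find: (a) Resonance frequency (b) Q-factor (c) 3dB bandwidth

Step 1 — Resonance: ω₀ = 1/√(LC) = 1/√(0.00116·1.46e-09) = 7.684e+05 rad/s.
Step 2 — f₀ = ω₀/(2π) = 1.223e+05 Hz.
Step 3 — Parallel Q: Q = R/(ω₀L) = 32.7/(7.684e+05·0.00116) = 0.03669.
Step 4 — Bandwidth: Δω = ω₀/Q = 2.095e+07 rad/s; BW = Δω/(2π) = 3.334e+06 Hz.

(a) f₀ = 1.223e+05 Hz  (b) Q = 0.03669  (c) BW = 3.334e+06 Hz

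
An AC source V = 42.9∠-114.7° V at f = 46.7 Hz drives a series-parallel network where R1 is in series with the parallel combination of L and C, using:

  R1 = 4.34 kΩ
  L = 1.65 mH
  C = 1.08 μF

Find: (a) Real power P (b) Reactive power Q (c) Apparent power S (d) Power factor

Step 1 — Angular frequency: ω = 2π·f = 2π·46.7 = 293.4 rad/s.
Step 2 — Component impedances:
  R1: Z = R = 4340 Ω
  L: Z = jωL = j·293.4·0.00165 = 0 + j0.4842 Ω
  C: Z = 1/(jωC) = -j/(ω·C) = 0 - j3156 Ω
Step 3 — Parallel branch: L || C = 1/(1/L + 1/C) = 0 + j0.4842 Ω.
Step 4 — Series with R1: Z_total = R1 + (L || C) = 4340 + j0.4842 Ω = 4340∠0.0° Ω.
Step 5 — Source phasor: V = 42.9∠-114.7° V = -17.93 - j38.98 V.
Step 6 — Current: I = V / Z = -0.004132 - j0.00898 A = 0.009885∠-114.7° A.
Step 7 — Complex power: S = V·I* = 0.4241 + j4.731e-05 VA.
Step 8 — Real power: P = Re(S) = 0.4241 W.
Step 9 — Reactive power: Q = Im(S) = 4.731e-05 VAR.
Step 10 — Apparent power: |S| = 0.4241 VA.
Step 11 — Power factor: PF = P/|S| = 1 (lagging).

(a) P = 0.4241 W  (b) Q = 4.731e-05 VAR  (c) S = 0.4241 VA  (d) PF = 1 (lagging)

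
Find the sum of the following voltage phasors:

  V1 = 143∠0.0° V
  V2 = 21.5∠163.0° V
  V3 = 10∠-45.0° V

Step 1 — Convert each phasor to rectangular form:
  V1 = 143·(cos(0.0°) + j·sin(0.0°)) = 143 V
  V2 = 21.5·(cos(163.0°) + j·sin(163.0°)) = -20.56 + j6.286 V
  V3 = 10·(cos(-45.0°) + j·sin(-45.0°)) = 7.071 - j7.071 V
Step 2 — Sum components: V_total = 129.5 - j0.7851 V.
Step 3 — Convert to polar: |V_total| = 129.5 V, ∠V_total = -0.3°.

V_total = 129.5∠-0.3° V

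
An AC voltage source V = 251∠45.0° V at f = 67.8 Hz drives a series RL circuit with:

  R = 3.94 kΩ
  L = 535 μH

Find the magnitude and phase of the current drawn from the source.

Step 1 — Angular frequency: ω = 2π·f = 2π·67.8 = 426 rad/s.
Step 2 — Component impedances:
  R: Z = R = 3940 Ω
  L: Z = jωL = j·426·0.000535 = 0 + j0.2279 Ω
Step 3 — Series combination: Z_total = R + L = 3940 + j0.2279 Ω = 3940∠0.0° Ω.
Step 4 — Source phasor: V = 251∠45.0° V = 177.5 + j177.5 V.
Step 5 — Ohm's law: I = V / Z_total = (177.5 + j177.5) / (3940 + j0.2279) = 0.04505 + j0.04504 A.
Step 6 — Convert to polar: |I| = 0.06371 A, ∠I = 45.0°.

I = 0.06371∠45.0° A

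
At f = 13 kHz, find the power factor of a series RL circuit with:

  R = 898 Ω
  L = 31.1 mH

Step 1 — Angular frequency: ω = 2π·f = 2π·1.3e+04 = 8.168e+04 rad/s.
Step 2 — Component impedances:
  R: Z = R = 898 Ω
  L: Z = jωL = j·8.168e+04·0.0311 = 0 + j2540 Ω
Step 3 — Series combination: Z_total = R + L = 898 + j2540 Ω = 2694∠70.5° Ω.
Step 4 — Power factor: PF = cos(φ) = Re(Z)/|Z| = 898/2694 = 0.3333.
Step 5 — Type: Im(Z) = 2540 ⇒ lagging (phase φ = 70.5°).

PF = 0.3333 (lagging, φ = 70.5°)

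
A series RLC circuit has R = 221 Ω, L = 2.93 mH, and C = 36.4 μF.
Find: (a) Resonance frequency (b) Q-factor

Step 1 — Resonance condition Im(Z)=0 gives ω₀ = 1/√(LC).
Step 2 — ω₀ = 1/√(0.00293·3.64e-05) = 3062 rad/s.
Step 3 — f₀ = ω₀/(2π) = 487.3 Hz.
Step 4 — Series Q: Q = ω₀L/R = 3062·0.00293/221 = 0.0406.

(a) f₀ = 487.3 Hz  (b) Q = 0.0406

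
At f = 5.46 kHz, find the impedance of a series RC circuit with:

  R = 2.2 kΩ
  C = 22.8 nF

Step 1 — Angular frequency: ω = 2π·f = 2π·5460 = 3.431e+04 rad/s.
Step 2 — Component impedances:
  R: Z = R = 2200 Ω
  C: Z = 1/(jωC) = -j/(ω·C) = 0 - j1278 Ω
Step 3 — Series combination: Z_total = R + C = 2200 - j1278 Ω = 2545∠-30.2° Ω.

Z = 2200 - j1278 Ω = 2545∠-30.2° Ω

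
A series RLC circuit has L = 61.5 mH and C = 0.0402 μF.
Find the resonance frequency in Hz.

Step 1 — Resonance condition Im(Z)=0 gives ω₀ = 1/√(LC).
Step 2 — ω₀ = 1/√(0.0615·4.02e-08) = 2.011e+04 rad/s.
Step 3 — f₀ = ω₀/(2π) = 3201 Hz.

f₀ = 3201 Hz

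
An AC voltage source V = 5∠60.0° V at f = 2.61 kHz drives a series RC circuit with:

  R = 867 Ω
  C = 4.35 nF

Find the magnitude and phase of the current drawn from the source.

Step 1 — Angular frequency: ω = 2π·f = 2π·2610 = 1.64e+04 rad/s.
Step 2 — Component impedances:
  R: Z = R = 867 Ω
  C: Z = 1/(jωC) = -j/(ω·C) = 0 - j1.402e+04 Ω
Step 3 — Series combination: Z_total = R + C = 867 - j1.402e+04 Ω = 1.404e+04∠-86.5° Ω.
Step 4 — Source phasor: V = 5∠60.0° V = 2.5 + j4.33 V.
Step 5 — Ohm's law: I = V / Z_total = (2.5 + j4.33) / (867 - j1.402e+04) = -0.0002967 + j0.0001967 A.
Step 6 — Convert to polar: |I| = 0.000356 A, ∠I = 146.5°.

I = 0.000356∠146.5° A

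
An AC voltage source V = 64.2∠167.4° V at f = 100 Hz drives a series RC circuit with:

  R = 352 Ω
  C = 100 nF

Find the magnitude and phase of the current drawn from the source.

Step 1 — Angular frequency: ω = 2π·f = 2π·100 = 628.3 rad/s.
Step 2 — Component impedances:
  R: Z = R = 352 Ω
  C: Z = 1/(jωC) = -j/(ω·C) = 0 - j1.592e+04 Ω
Step 3 — Series combination: Z_total = R + C = 352 - j1.592e+04 Ω = 1.592e+04∠-88.7° Ω.
Step 4 — Source phasor: V = 64.2∠167.4° V = -62.65 + j14 V.
Step 5 — Ohm's law: I = V / Z_total = (-62.65 + j14) / (352 - j1.592e+04) = -0.0009665 - j0.003915 A.
Step 6 — Convert to polar: |I| = 0.004033 A, ∠I = -103.9°.

I = 0.004033∠-103.9° A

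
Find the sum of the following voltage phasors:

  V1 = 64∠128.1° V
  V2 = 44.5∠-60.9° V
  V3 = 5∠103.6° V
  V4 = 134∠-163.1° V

Step 1 — Convert each phasor to rectangular form:
  V1 = 64·(cos(128.1°) + j·sin(128.1°)) = -39.49 + j50.36 V
  V2 = 44.5·(cos(-60.9°) + j·sin(-60.9°)) = 21.64 - j38.88 V
  V3 = 5·(cos(103.6°) + j·sin(103.6°)) = -1.176 + j4.86 V
  V4 = 134·(cos(-163.1°) + j·sin(-163.1°)) = -128.2 - j38.95 V
Step 2 — Sum components: V_total = -147.2 - j22.61 V.
Step 3 — Convert to polar: |V_total| = 149 V, ∠V_total = -171.3°.

V_total = 149∠-171.3° V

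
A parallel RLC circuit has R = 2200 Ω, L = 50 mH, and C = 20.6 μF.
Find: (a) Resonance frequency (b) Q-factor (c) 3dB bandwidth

Step 1 — Resonance: ω₀ = 1/√(LC) = 1/√(0.05·2.06e-05) = 985.3 rad/s.
Step 2 — f₀ = ω₀/(2π) = 156.8 Hz.
Step 3 — Parallel Q: Q = R/(ω₀L) = 2200/(985.3·0.05) = 44.66.
Step 4 — Bandwidth: Δω = ω₀/Q = 22.07 rad/s; BW = Δω/(2π) = 3.512 Hz.

(a) f₀ = 156.8 Hz  (b) Q = 44.66  (c) BW = 3.512 Hz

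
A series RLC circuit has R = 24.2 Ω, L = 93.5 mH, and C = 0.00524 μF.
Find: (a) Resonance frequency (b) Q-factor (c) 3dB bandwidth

Step 1 — Resonance condition Im(Z)=0 gives ω₀ = 1/√(LC).
Step 2 — ω₀ = 1/√(0.0935·5.24e-09) = 4.518e+04 rad/s.
Step 3 — f₀ = ω₀/(2π) = 7190 Hz.
Step 4 — Series Q: Q = ω₀L/R = 4.518e+04·0.0935/24.2 = 174.6.
Step 5 — 3dB bandwidth: Δω = ω₀/Q = 258.8 rad/s; BW = Δω/(2π) = 41.19 Hz.

(a) f₀ = 7190 Hz  (b) Q = 174.6  (c) BW = 41.19 Hz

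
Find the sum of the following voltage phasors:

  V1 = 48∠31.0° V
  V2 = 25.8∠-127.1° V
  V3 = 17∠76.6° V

Step 1 — Convert each phasor to rectangular form:
  V1 = 48·(cos(31.0°) + j·sin(31.0°)) = 41.14 + j24.72 V
  V2 = 25.8·(cos(-127.1°) + j·sin(-127.1°)) = -15.56 - j20.58 V
  V3 = 17·(cos(76.6°) + j·sin(76.6°)) = 3.94 + j16.54 V
Step 2 — Sum components: V_total = 29.52 + j20.68 V.
Step 3 — Convert to polar: |V_total| = 36.04 V, ∠V_total = 35.0°.

V_total = 36.04∠35.0° V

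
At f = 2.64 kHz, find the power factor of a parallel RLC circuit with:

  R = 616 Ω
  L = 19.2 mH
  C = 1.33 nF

Step 1 — Angular frequency: ω = 2π·f = 2π·2640 = 1.659e+04 rad/s.
Step 2 — Component impedances:
  R: Z = R = 616 Ω
  L: Z = jωL = j·1.659e+04·0.0192 = 0 + j318.5 Ω
  C: Z = 1/(jωC) = -j/(ω·C) = 0 - j4.533e+04 Ω
Step 3 — Parallel combination: 1/Z_total = 1/R + 1/L + 1/C; Z_total = 131.4 + j252.3 Ω = 284.5∠62.5° Ω.
Step 4 — Power factor: PF = cos(φ) = Re(Z)/|Z| = 131.38/284.48 = 0.4618.
Step 5 — Type: Im(Z) = 252.3 ⇒ lagging (phase φ = 62.5°).

PF = 0.4618 (lagging, φ = 62.5°)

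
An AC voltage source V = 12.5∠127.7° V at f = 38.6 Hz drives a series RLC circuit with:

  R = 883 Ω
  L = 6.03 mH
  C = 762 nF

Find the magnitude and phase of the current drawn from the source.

Step 1 — Angular frequency: ω = 2π·f = 2π·38.6 = 242.5 rad/s.
Step 2 — Component impedances:
  R: Z = R = 883 Ω
  L: Z = jωL = j·242.5·0.00603 = 0 + j1.462 Ω
  C: Z = 1/(jωC) = -j/(ω·C) = 0 - j5411 Ω
Step 3 — Series combination: Z_total = R + L + C = 883 - j5410 Ω = 5481∠-80.7° Ω.
Step 4 — Source phasor: V = 12.5∠127.7° V = -7.644 + j9.89 V.
Step 5 — Ohm's law: I = V / Z_total = (-7.644 + j9.89) / (883 - j5410) = -0.002006 - j0.001086 A.
Step 6 — Convert to polar: |I| = 0.002281 A, ∠I = -151.6°.

I = 0.002281∠-151.6° A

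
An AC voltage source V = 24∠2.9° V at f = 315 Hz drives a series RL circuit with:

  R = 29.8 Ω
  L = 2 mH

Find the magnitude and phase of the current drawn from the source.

Step 1 — Angular frequency: ω = 2π·f = 2π·315 = 1979 rad/s.
Step 2 — Component impedances:
  R: Z = R = 29.8 Ω
  L: Z = jωL = j·1979·0.002 = 0 + j3.958 Ω
Step 3 — Series combination: Z_total = R + L = 29.8 + j3.958 Ω = 30.06∠7.6° Ω.
Step 4 — Source phasor: V = 24∠2.9° V = 23.97 + j1.214 V.
Step 5 — Ohm's law: I = V / Z_total = (23.97 + j1.214) / (29.8 + j3.958) = 0.7957 - j0.06495 A.
Step 6 — Convert to polar: |I| = 0.7984 A, ∠I = -4.7°.

I = 0.7984∠-4.7° A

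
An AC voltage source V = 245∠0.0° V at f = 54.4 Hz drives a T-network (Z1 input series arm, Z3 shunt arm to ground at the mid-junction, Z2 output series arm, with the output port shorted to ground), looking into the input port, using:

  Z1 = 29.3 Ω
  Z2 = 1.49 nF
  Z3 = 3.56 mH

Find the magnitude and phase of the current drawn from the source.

Step 1 — Angular frequency: ω = 2π·f = 2π·54.4 = 341.8 rad/s.
Step 2 — Component impedances:
  Z1: Z = R = 29.3 Ω
  Z2: Z = 1/(jωC) = -j/(ω·C) = 0 - j1.964e+06 Ω
  Z3: Z = jωL = j·341.8·0.00356 = 0 + j1.217 Ω
Step 3 — With the output port shorted to ground, the output series arm Z2 runs from the junction to ground; the shunt arm Z3 also runs from the junction to ground. They appear in parallel: Z3 || Z2 = 0 + j1.217 Ω.
Step 4 — Series with input arm Z1: Z_in = Z1 + (Z3 || Z2) = 29.3 + j1.217 Ω = 29.33∠2.4° Ω.
Step 5 — Source phasor: V = 245∠0.0° V = 245 V.
Step 6 — Ohm's law: I = V / Z_total = (245) / (29.3 + j1.217) = 8.347 - j0.3467 A.
Step 7 — Convert to polar: |I| = 8.355 A, ∠I = -2.4°.

I = 8.355∠-2.4° A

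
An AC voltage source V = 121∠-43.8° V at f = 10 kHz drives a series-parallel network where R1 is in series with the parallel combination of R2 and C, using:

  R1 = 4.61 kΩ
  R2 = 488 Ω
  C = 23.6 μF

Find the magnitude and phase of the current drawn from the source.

Step 1 — Angular frequency: ω = 2π·f = 2π·1e+04 = 6.283e+04 rad/s.
Step 2 — Component impedances:
  R1: Z = R = 4610 Ω
  R2: Z = R = 488 Ω
  C: Z = 1/(jωC) = -j/(ω·C) = 0 - j0.6744 Ω
Step 3 — Parallel branch: R2 || C = 1/(1/R2 + 1/C) = 0.000932 - j0.6744 Ω.
Step 4 — Series with R1: Z_total = R1 + (R2 || C) = 4610 - j0.6744 Ω = 4610∠-0.0° Ω.
Step 5 — Source phasor: V = 121∠-43.8° V = 87.33 - j83.75 V.
Step 6 — Ohm's law: I = V / Z_total = (87.33 - j83.75) / (4610 - j0.6744) = 0.01895 - j0.01816 A.
Step 7 — Convert to polar: |I| = 0.02625 A, ∠I = -43.8°.

I = 0.02625∠-43.8° A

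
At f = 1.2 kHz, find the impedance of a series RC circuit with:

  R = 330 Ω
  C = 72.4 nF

Step 1 — Angular frequency: ω = 2π·f = 2π·1200 = 7540 rad/s.
Step 2 — Component impedances:
  R: Z = R = 330 Ω
  C: Z = 1/(jωC) = -j/(ω·C) = 0 - j1832 Ω
Step 3 — Series combination: Z_total = R + C = 330 - j1832 Ω = 1861∠-79.8° Ω.

Z = 330 - j1832 Ω = 1861∠-79.8° Ω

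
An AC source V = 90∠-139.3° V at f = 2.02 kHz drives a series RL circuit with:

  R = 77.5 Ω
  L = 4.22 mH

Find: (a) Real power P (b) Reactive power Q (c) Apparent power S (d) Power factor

Step 1 — Angular frequency: ω = 2π·f = 2π·2020 = 1.269e+04 rad/s.
Step 2 — Component impedances:
  R: Z = R = 77.5 Ω
  L: Z = jωL = j·1.269e+04·0.00422 = 0 + j53.56 Ω
Step 3 — Series combination: Z_total = R + L = 77.5 + j53.56 Ω = 94.21∠34.6° Ω.
Step 4 — Source phasor: V = 90∠-139.3° V = -68.23 - j58.69 V.
Step 5 — Current: I = V / Z = -0.95 - j0.1007 A = 0.9553∠-173.9° A.
Step 6 — Complex power: S = V·I* = 70.73 + j48.88 VA.
Step 7 — Real power: P = Re(S) = 70.73 W.
Step 8 — Reactive power: Q = Im(S) = 48.88 VAR.
Step 9 — Apparent power: |S| = 85.98 VA.
Step 10 — Power factor: PF = P/|S| = 0.8227 (lagging).

(a) P = 70.73 W  (b) Q = 48.88 VAR  (c) S = 85.98 VA  (d) PF = 0.8227 (lagging)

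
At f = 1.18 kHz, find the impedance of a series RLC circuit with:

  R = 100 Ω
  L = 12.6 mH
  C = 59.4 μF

Step 1 — Angular frequency: ω = 2π·f = 2π·1180 = 7414 rad/s.
Step 2 — Component impedances:
  R: Z = R = 100 Ω
  L: Z = jωL = j·7414·0.0126 = 0 + j93.42 Ω
  C: Z = 1/(jωC) = -j/(ω·C) = 0 - j2.271 Ω
Step 3 — Series combination: Z_total = R + L + C = 100 + j91.15 Ω = 135.3∠42.3° Ω.

Z = 100 + j91.15 Ω = 135.3∠42.3° Ω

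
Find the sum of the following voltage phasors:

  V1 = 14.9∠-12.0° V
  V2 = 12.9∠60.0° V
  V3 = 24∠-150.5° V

Step 1 — Convert each phasor to rectangular form:
  V1 = 14.9·(cos(-12.0°) + j·sin(-12.0°)) = 14.57 - j3.098 V
  V2 = 12.9·(cos(60.0°) + j·sin(60.0°)) = 6.45 + j11.17 V
  V3 = 24·(cos(-150.5°) + j·sin(-150.5°)) = -20.89 - j11.82 V
Step 2 — Sum components: V_total = 0.1359 - j3.744 V.
Step 3 — Convert to polar: |V_total| = 3.747 V, ∠V_total = -87.9°.

V_total = 3.747∠-87.9° V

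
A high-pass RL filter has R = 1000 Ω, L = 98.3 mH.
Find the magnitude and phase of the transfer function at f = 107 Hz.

Step 1 — Angular frequency: ω = 2π·107 = 672.3 rad/s.
Step 2 — Transfer function: H(jω) = jωL/(R + jωL).
Step 3 — Numerator jωL = j·66.09; denominator R + jωL = 1000 + j66.09.
Step 4 — H = 0.004349 + j0.0658.
Step 5 — Magnitude: |H| = 0.06594 (-23.6 dB); phase: φ = 86.2°.

|H| = 0.06594 (-23.6 dB), φ = 86.2°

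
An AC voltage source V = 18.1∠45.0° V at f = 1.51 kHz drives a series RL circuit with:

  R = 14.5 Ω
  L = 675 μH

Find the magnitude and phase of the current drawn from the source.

Step 1 — Angular frequency: ω = 2π·f = 2π·1510 = 9488 rad/s.
Step 2 — Component impedances:
  R: Z = R = 14.5 Ω
  L: Z = jωL = j·9488·0.000675 = 0 + j6.404 Ω
Step 3 — Series combination: Z_total = R + L = 14.5 + j6.404 Ω = 15.85∠23.8° Ω.
Step 4 — Source phasor: V = 18.1∠45.0° V = 12.8 + j12.8 V.
Step 5 — Ohm's law: I = V / Z_total = (12.8 + j12.8) / (14.5 + j6.404) = 1.065 + j0.4124 A.
Step 6 — Convert to polar: |I| = 1.142 A, ∠I = 21.2°.

I = 1.142∠21.2° A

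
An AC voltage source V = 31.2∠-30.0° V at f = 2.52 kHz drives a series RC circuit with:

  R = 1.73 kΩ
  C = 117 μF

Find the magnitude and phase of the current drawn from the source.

Step 1 — Angular frequency: ω = 2π·f = 2π·2520 = 1.583e+04 rad/s.
Step 2 — Component impedances:
  R: Z = R = 1730 Ω
  C: Z = 1/(jωC) = -j/(ω·C) = 0 - j0.5398 Ω
Step 3 — Series combination: Z_total = R + C = 1730 - j0.5398 Ω = 1730∠-0.0° Ω.
Step 4 — Source phasor: V = 31.2∠-30.0° V = 27.02 - j15.6 V.
Step 5 — Ohm's law: I = V / Z_total = (27.02 - j15.6) / (1730 - j0.5398) = 0.01562 - j0.009012 A.
Step 6 — Convert to polar: |I| = 0.01803 A, ∠I = -30.0°.

I = 0.01803∠-30.0° A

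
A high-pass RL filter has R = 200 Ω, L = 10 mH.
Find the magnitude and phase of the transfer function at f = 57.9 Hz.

Step 1 — Angular frequency: ω = 2π·57.9 = 363.8 rad/s.
Step 2 — Transfer function: H(jω) = jωL/(R + jωL).
Step 3 — Numerator jωL = j·3.638; denominator R + jωL = 200 + j3.638.
Step 4 — H = 0.0003308 + j0.01818.
Step 5 — Magnitude: |H| = 0.01819 (-34.8 dB); phase: φ = 89.0°.

|H| = 0.01819 (-34.8 dB), φ = 89.0°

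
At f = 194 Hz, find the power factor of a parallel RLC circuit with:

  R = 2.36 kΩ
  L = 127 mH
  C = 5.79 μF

Step 1 — Angular frequency: ω = 2π·f = 2π·194 = 1219 rad/s.
Step 2 — Component impedances:
  R: Z = R = 2360 Ω
  L: Z = jωL = j·1219·0.127 = 0 + j154.8 Ω
  C: Z = 1/(jωC) = -j/(ω·C) = 0 - j141.7 Ω
Step 3 — Parallel combination: 1/Z_total = 1/R + 1/L + 1/C; Z_total = 789 - j1113 Ω = 1365∠-54.7° Ω.
Step 4 — Power factor: PF = cos(φ) = Re(Z)/|Z| = 788.99/1364.6 = 0.5782.
Step 5 — Type: Im(Z) = -1113 ⇒ leading (phase φ = -54.7°).

PF = 0.5782 (leading, φ = -54.7°)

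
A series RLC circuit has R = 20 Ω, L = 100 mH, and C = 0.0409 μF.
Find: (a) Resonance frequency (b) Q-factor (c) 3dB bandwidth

Step 1 — Resonance: ω₀ = 1/√(LC) = 1/√(0.1·4.09e-08) = 1.564e+04 rad/s.
Step 2 — f₀ = ω₀/(2π) = 2489 Hz.
Step 3 — Series Q: Q = ω₀L/R = 1.564e+04·0.1/20 = 78.18.
Step 4 — Bandwidth: Δω = ω₀/Q = 200 rad/s; BW = Δω/(2π) = 31.83 Hz.

(a) f₀ = 2489 Hz  (b) Q = 78.18  (c) BW = 31.83 Hz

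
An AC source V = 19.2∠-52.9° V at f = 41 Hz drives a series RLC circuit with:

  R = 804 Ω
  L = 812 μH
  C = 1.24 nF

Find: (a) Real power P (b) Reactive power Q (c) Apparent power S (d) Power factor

Step 1 — Angular frequency: ω = 2π·f = 2π·41 = 257.6 rad/s.
Step 2 — Component impedances:
  R: Z = R = 804 Ω
  L: Z = jωL = j·257.6·0.000812 = 0 + j0.2092 Ω
  C: Z = 1/(jωC) = -j/(ω·C) = 0 - j3.131e+06 Ω
Step 3 — Series combination: Z_total = R + L + C = 804 - j3.131e+06 Ω = 3.131e+06∠-90.0° Ω.
Step 4 — Source phasor: V = 19.2∠-52.9° V = 11.58 - j15.31 V.
Step 5 — Current: I = V / Z = 4.893e-06 + j3.698e-06 A = 6.133e-06∠37.1° A.
Step 6 — Complex power: S = V·I* = 3.024e-08 - j0.0001178 VA.
Step 7 — Real power: P = Re(S) = 3.024e-08 W.
Step 8 — Reactive power: Q = Im(S) = -0.0001178 VAR.
Step 9 — Apparent power: |S| = 0.0001178 VA.
Step 10 — Power factor: PF = P/|S| = 0.0002568 (leading).

(a) P = 3.024e-08 W  (b) Q = -0.0001178 VAR  (c) S = 0.0001178 VA  (d) PF = 0.0002568 (leading)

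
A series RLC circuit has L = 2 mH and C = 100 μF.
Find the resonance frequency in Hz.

Step 1 — Resonance condition Im(Z)=0 gives ω₀ = 1/√(LC).
Step 2 — ω₀ = 1/√(0.002·0.0001) = 2236 rad/s.
Step 3 — f₀ = ω₀/(2π) = 355.9 Hz.

f₀ = 355.9 Hz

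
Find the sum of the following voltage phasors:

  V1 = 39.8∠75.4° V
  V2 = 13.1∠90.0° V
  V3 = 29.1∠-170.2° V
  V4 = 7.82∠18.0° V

Step 1 — Convert each phasor to rectangular form:
  V1 = 39.8·(cos(75.4°) + j·sin(75.4°)) = 10.03 + j38.51 V
  V2 = 13.1·(cos(90.0°) + j·sin(90.0°)) = 0 + j13.1 V
  V3 = 29.1·(cos(-170.2°) + j·sin(-170.2°)) = -28.68 - j4.953 V
  V4 = 7.82·(cos(18.0°) + j·sin(18.0°)) = 7.437 + j2.417 V
Step 2 — Sum components: V_total = -11.21 + j49.08 V.
Step 3 — Convert to polar: |V_total| = 50.34 V, ∠V_total = 102.9°.

V_total = 50.34∠102.9° V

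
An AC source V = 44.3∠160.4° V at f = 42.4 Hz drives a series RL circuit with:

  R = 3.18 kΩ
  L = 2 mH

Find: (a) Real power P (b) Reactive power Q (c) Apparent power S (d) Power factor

Step 1 — Angular frequency: ω = 2π·f = 2π·42.4 = 266.4 rad/s.
Step 2 — Component impedances:
  R: Z = R = 3180 Ω
  L: Z = jωL = j·266.4·0.002 = 0 + j0.5328 Ω
Step 3 — Series combination: Z_total = R + L = 3180 + j0.5328 Ω = 3180∠0.0° Ω.
Step 4 — Source phasor: V = 44.3∠160.4° V = -41.73 + j14.86 V.
Step 5 — Current: I = V / Z = -0.01312 + j0.004675 A = 0.01393∠160.4° A.
Step 6 — Complex power: S = V·I* = 0.6171 + j0.0001034 VA.
Step 7 — Real power: P = Re(S) = 0.6171 W.
Step 8 — Reactive power: Q = Im(S) = 0.0001034 VAR.
Step 9 — Apparent power: |S| = 0.6171 VA.
Step 10 — Power factor: PF = P/|S| = 1 (lagging).

(a) P = 0.6171 W  (b) Q = 0.0001034 VAR  (c) S = 0.6171 VA  (d) PF = 1 (lagging)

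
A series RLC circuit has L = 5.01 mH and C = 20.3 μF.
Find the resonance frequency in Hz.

Step 1 — Resonance condition Im(Z)=0 gives ω₀ = 1/√(LC).
Step 2 — ω₀ = 1/√(0.00501·2.03e-05) = 3136 rad/s.
Step 3 — f₀ = ω₀/(2π) = 499.1 Hz.

f₀ = 499.1 Hz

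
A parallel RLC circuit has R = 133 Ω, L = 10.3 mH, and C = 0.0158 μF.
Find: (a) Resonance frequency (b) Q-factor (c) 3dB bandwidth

Step 1 — Resonance: ω₀ = 1/√(LC) = 1/√(0.0103·1.58e-08) = 7.839e+04 rad/s.
Step 2 — f₀ = ω₀/(2π) = 1.248e+04 Hz.
Step 3 — Parallel Q: Q = R/(ω₀L) = 133/(7.839e+04·0.0103) = 0.1647.
Step 4 — Bandwidth: Δω = ω₀/Q = 4.759e+05 rad/s; BW = Δω/(2π) = 7.574e+04 Hz.

(a) f₀ = 1.248e+04 Hz  (b) Q = 0.1647  (c) BW = 7.574e+04 Hz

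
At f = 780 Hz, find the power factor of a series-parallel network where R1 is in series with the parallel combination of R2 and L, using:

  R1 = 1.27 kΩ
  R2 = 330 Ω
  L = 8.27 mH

Step 1 — Angular frequency: ω = 2π·f = 2π·780 = 4901 rad/s.
Step 2 — Component impedances:
  R1: Z = R = 1270 Ω
  R2: Z = R = 330 Ω
  L: Z = jωL = j·4901·0.00827 = 0 + j40.53 Ω
Step 3 — Parallel branch: R2 || L = 1/(1/R2 + 1/L) = 4.904 + j39.93 Ω.
Step 4 — Series with R1: Z_total = R1 + (R2 || L) = 1275 + j39.93 Ω = 1276∠1.8° Ω.
Step 5 — Power factor: PF = cos(φ) = Re(Z)/|Z| = 1274.9/1275.5 = 0.9995.
Step 6 — Type: Im(Z) = 39.93 ⇒ lagging (phase φ = 1.8°).

PF = 0.9995 (lagging, φ = 1.8°)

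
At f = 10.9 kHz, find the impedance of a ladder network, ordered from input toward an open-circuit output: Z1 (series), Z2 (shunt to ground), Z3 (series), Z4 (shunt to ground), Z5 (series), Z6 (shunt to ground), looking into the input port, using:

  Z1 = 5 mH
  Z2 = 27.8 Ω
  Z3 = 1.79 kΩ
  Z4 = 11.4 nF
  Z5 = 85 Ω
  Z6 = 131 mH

Step 1 — Angular frequency: ω = 2π·f = 2π·1.09e+04 = 6.849e+04 rad/s.
Step 2 — Component impedances:
  Z1: Z = jωL = j·6.849e+04·0.005 = 0 + j342.4 Ω
  Z2: Z = R = 27.8 Ω
  Z3: Z = R = 1790 Ω
  Z4: Z = 1/(jωC) = -j/(ω·C) = 0 - j1281 Ω
  Z5: Z = R = 85 Ω
  Z6: Z = jωL = j·6.849e+04·0.131 = 0 + j8972 Ω
Step 3 — Ladder network (open output): work backward from the far end, alternating series and parallel combinations. Z_in = 27.55 + j342.2 Ω = 343.3∠85.4° Ω.

Z = 27.55 + j342.2 Ω = 343.3∠85.4° Ω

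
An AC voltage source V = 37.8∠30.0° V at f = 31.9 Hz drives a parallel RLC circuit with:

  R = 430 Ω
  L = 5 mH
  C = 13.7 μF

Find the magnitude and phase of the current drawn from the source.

Step 1 — Angular frequency: ω = 2π·f = 2π·31.9 = 200.4 rad/s.
Step 2 — Component impedances:
  R: Z = R = 430 Ω
  L: Z = jωL = j·200.4·0.005 = 0 + j1.002 Ω
  C: Z = 1/(jωC) = -j/(ω·C) = 0 - j364.2 Ω
Step 3 — Parallel combination: 1/Z_total = 1/R + 1/L + 1/C; Z_total = 0.002349 + j1.005 Ω = 1.005∠89.9° Ω.
Step 4 — Source phasor: V = 37.8∠30.0° V = 32.74 + j18.9 V.
Step 5 — Ohm's law: I = V / Z_total = (32.74 + j18.9) / (0.002349 + j1.005) = 18.88 - j32.53 A.
Step 6 — Convert to polar: |I| = 37.61 A, ∠I = -59.9°.

I = 37.61∠-59.9° A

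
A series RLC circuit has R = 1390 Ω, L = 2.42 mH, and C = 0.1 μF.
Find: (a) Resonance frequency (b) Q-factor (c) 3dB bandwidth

Step 1 — Resonance condition Im(Z)=0 gives ω₀ = 1/√(LC).
Step 2 — ω₀ = 1/√(0.00242·1e-07) = 6.428e+04 rad/s.
Step 3 — f₀ = ω₀/(2π) = 1.023e+04 Hz.
Step 4 — Series Q: Q = ω₀L/R = 6.428e+04·0.00242/1390 = 0.1119.
Step 5 — 3dB bandwidth: Δω = ω₀/Q = 5.744e+05 rad/s; BW = Δω/(2π) = 9.142e+04 Hz.

(a) f₀ = 1.023e+04 Hz  (b) Q = 0.1119  (c) BW = 9.142e+04 Hz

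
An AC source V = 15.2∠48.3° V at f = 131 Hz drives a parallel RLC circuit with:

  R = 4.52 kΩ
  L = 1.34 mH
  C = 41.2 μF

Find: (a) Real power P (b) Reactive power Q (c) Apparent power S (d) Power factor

Step 1 — Angular frequency: ω = 2π·f = 2π·131 = 823.1 rad/s.
Step 2 — Component impedances:
  R: Z = R = 4520 Ω
  L: Z = jωL = j·823.1·0.00134 = 0 + j1.103 Ω
  C: Z = 1/(jωC) = -j/(ω·C) = 0 - j29.49 Ω
Step 3 — Parallel combination: 1/Z_total = 1/R + 1/L + 1/C; Z_total = 0.0002905 + j1.146 Ω = 1.146∠90.0° Ω.
Step 4 — Source phasor: V = 15.2∠48.3° V = 10.11 + j11.35 V.
Step 5 — Current: I = V / Z = 9.907 - j8.822 A = 13.27∠-41.7° A.
Step 6 — Complex power: S = V·I* = 0.05112 + j201.6 VA.
Step 7 — Real power: P = Re(S) = 0.05112 W.
Step 8 — Reactive power: Q = Im(S) = 201.6 VAR.
Step 9 — Apparent power: |S| = 201.6 VA.
Step 10 — Power factor: PF = P/|S| = 0.0002535 (lagging).

(a) P = 0.05112 W  (b) Q = 201.6 VAR  (c) S = 201.6 VA  (d) PF = 0.0002535 (lagging)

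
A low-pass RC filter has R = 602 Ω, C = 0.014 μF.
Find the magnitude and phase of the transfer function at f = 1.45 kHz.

Step 1 — Angular frequency: ω = 2π·1450 = 9111 rad/s.
Step 2 — Transfer function: H(jω) = 1/(1 + jωRC).
Step 3 — Denominator: 1 + jωRC = 1 + j·9111·602·1.4e-08 = 1 + j0.07678.
Step 4 — H = 0.9941 - j0.07633.
Step 5 — Magnitude: |H| = 0.9971 (-0.0 dB); phase: φ = -4.4°.

|H| = 0.9971 (-0.0 dB), φ = -4.4°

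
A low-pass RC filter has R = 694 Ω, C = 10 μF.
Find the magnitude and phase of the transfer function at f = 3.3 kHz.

Step 1 — Angular frequency: ω = 2π·3300 = 2.073e+04 rad/s.
Step 2 — Transfer function: H(jω) = 1/(1 + jωRC).
Step 3 — Denominator: 1 + jωRC = 1 + j·2.073e+04·694·1e-05 = 1 + j143.9.
Step 4 — H = 4.829e-05 - j0.006949.
Step 5 — Magnitude: |H| = 0.006949 (-43.2 dB); phase: φ = -89.6°.

|H| = 0.006949 (-43.2 dB), φ = -89.6°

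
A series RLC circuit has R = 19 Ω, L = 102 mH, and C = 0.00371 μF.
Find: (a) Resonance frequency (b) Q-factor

Step 1 — Resonance condition Im(Z)=0 gives ω₀ = 1/√(LC).
Step 2 — ω₀ = 1/√(0.102·3.71e-09) = 5.141e+04 rad/s.
Step 3 — f₀ = ω₀/(2π) = 8182 Hz.
Step 4 — Series Q: Q = ω₀L/R = 5.141e+04·0.102/19 = 276.

(a) f₀ = 8182 Hz  (b) Q = 276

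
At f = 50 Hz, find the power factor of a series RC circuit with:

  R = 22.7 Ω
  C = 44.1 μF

Step 1 — Angular frequency: ω = 2π·f = 2π·50 = 314.2 rad/s.
Step 2 — Component impedances:
  R: Z = R = 22.7 Ω
  C: Z = 1/(jωC) = -j/(ω·C) = 0 - j72.18 Ω
Step 3 — Series combination: Z_total = R + C = 22.7 - j72.18 Ω = 75.66∠-72.5° Ω.
Step 4 — Power factor: PF = cos(φ) = Re(Z)/|Z| = 22.7/75.66 = 0.3.
Step 5 — Type: Im(Z) = -72.18 ⇒ leading (phase φ = -72.5°).

PF = 0.3 (leading, φ = -72.5°)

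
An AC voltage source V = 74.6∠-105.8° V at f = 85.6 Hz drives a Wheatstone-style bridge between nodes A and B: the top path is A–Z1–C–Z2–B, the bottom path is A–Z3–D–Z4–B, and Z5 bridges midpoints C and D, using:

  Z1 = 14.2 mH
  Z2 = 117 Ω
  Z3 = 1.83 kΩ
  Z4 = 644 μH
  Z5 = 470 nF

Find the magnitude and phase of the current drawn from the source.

Step 1 — Angular frequency: ω = 2π·f = 2π·85.6 = 537.8 rad/s.
Step 2 — Component impedances:
  Z1: Z = jωL = j·537.8·0.0142 = 0 + j7.637 Ω
  Z2: Z = R = 117 Ω
  Z3: Z = R = 1830 Ω
  Z4: Z = jωL = j·537.8·0.000644 = 0 + j0.3464 Ω
  Z5: Z = 1/(jωC) = -j/(ω·C) = 0 - j3956 Ω
Step 3 — Bridge requires nodal analysis (the Z5 bridge couples midpoints C and D, so the two paths cannot be reduced to a simple series/parallel combination). Setting node B to ground and injecting 1 A at node A, the 3-node admittance system at A, C, D solves to V_A = Z_AB = 109.9 + j3.694 Ω = 109.9∠1.9° Ω.
Step 4 — Source phasor: V = 74.6∠-105.8° V = -20.31 - j71.78 V.
Step 5 — Ohm's law: I = V / Z_total = (-20.31 - j71.78) / (109.9 + j3.694) = -0.2066 - j0.6463 A.
Step 6 — Convert to polar: |I| = 0.6785 A, ∠I = -107.7°.

I = 0.6785∠-107.7° A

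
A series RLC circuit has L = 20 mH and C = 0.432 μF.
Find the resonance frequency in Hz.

Step 1 — Resonance condition Im(Z)=0 gives ω₀ = 1/√(LC).
Step 2 — ω₀ = 1/√(0.02·4.32e-07) = 1.076e+04 rad/s.
Step 3 — f₀ = ω₀/(2π) = 1712 Hz.

f₀ = 1712 Hz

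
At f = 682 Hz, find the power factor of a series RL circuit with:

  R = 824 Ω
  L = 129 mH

Step 1 — Angular frequency: ω = 2π·f = 2π·682 = 4285 rad/s.
Step 2 — Component impedances:
  R: Z = R = 824 Ω
  L: Z = jωL = j·4285·0.129 = 0 + j552.8 Ω
Step 3 — Series combination: Z_total = R + L = 824 + j552.8 Ω = 992.2∠33.9° Ω.
Step 4 — Power factor: PF = cos(φ) = Re(Z)/|Z| = 824/992.24 = 0.8304.
Step 5 — Type: Im(Z) = 552.8 ⇒ lagging (phase φ = 33.9°).

PF = 0.8304 (lagging, φ = 33.9°)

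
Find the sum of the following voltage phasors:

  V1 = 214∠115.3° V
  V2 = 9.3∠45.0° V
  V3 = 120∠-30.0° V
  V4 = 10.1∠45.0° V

Step 1 — Convert each phasor to rectangular form:
  V1 = 214·(cos(115.3°) + j·sin(115.3°)) = -91.45 + j193.5 V
  V2 = 9.3·(cos(45.0°) + j·sin(45.0°)) = 6.576 + j6.576 V
  V3 = 120·(cos(-30.0°) + j·sin(-30.0°)) = 103.9 - j60 V
  V4 = 10.1·(cos(45.0°) + j·sin(45.0°)) = 7.142 + j7.142 V
Step 2 — Sum components: V_total = 26.19 + j147.2 V.
Step 3 — Convert to polar: |V_total| = 149.5 V, ∠V_total = 79.9°.

V_total = 149.5∠79.9° V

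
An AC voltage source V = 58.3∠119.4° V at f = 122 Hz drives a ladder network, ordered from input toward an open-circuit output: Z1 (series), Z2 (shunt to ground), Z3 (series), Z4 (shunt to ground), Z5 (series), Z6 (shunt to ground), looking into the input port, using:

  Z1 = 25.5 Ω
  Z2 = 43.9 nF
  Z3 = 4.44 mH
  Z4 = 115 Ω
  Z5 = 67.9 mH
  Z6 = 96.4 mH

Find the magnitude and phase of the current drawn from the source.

Step 1 — Angular frequency: ω = 2π·f = 2π·122 = 766.5 rad/s.
Step 2 — Component impedances:
  Z1: Z = R = 25.5 Ω
  Z2: Z = 1/(jωC) = -j/(ω·C) = 0 - j2.972e+04 Ω
  Z3: Z = jωL = j·766.5·0.00444 = 0 + j3.403 Ω
  Z4: Z = R = 115 Ω
  Z5: Z = jωL = j·766.5·0.0679 = 0 + j52.05 Ω
  Z6: Z = jωL = j·766.5·0.0964 = 0 + j73.9 Ω
Step 3 — Ladder network (open output): work backward from the far end, alternating series and parallel combinations. Z_in = 88.47 + j60.66 Ω = 107.3∠34.4° Ω.
Step 4 — Source phasor: V = 58.3∠119.4° V = -28.62 + j50.79 V.
Step 5 — Ohm's law: I = V / Z_total = (-28.62 + j50.79) / (88.47 + j60.66) = 0.04771 + j0.5414 A.
Step 6 — Convert to polar: |I| = 0.5435 A, ∠I = 85.0°.

I = 0.5435∠85.0° A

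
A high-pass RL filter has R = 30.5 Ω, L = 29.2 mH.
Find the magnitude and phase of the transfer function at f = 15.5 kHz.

Step 1 — Angular frequency: ω = 2π·1.55e+04 = 9.739e+04 rad/s.
Step 2 — Transfer function: H(jω) = jωL/(R + jωL).
Step 3 — Numerator jωL = j·2844; denominator R + jωL = 30.5 + j2844.
Step 4 — H = 0.9999 + j0.01072.
Step 5 — Magnitude: |H| = 0.9999 (-0.0 dB); phase: φ = 0.6°.

|H| = 0.9999 (-0.0 dB), φ = 0.6°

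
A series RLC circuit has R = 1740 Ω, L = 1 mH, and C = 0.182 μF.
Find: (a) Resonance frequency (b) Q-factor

Step 1 — Resonance condition Im(Z)=0 gives ω₀ = 1/√(LC).
Step 2 — ω₀ = 1/√(0.001·1.82e-07) = 7.412e+04 rad/s.
Step 3 — f₀ = ω₀/(2π) = 1.18e+04 Hz.
Step 4 — Series Q: Q = ω₀L/R = 7.412e+04·0.001/1740 = 0.0426.

(a) f₀ = 1.18e+04 Hz  (b) Q = 0.0426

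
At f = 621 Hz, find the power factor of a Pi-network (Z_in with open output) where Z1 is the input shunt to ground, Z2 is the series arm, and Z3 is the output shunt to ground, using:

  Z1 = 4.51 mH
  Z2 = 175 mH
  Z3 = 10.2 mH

Step 1 — Angular frequency: ω = 2π·f = 2π·621 = 3902 rad/s.
Step 2 — Component impedances:
  Z1: Z = jωL = j·3902·0.00451 = 0 + j17.6 Ω
  Z2: Z = jωL = j·3902·0.175 = 0 + j682.8 Ω
  Z3: Z = jωL = j·3902·0.0102 = 0 + j39.8 Ω
Step 3 — With open output, the series arm Z2 and the output shunt Z3 appear in series to ground: Z2 + Z3 = 0 + j722.6 Ω.
Step 4 — Parallel with input shunt Z1: Z_in = Z1 || (Z2 + Z3) = 0 + j17.18 Ω = 17.18∠90.0° Ω.
Step 5 — Power factor: PF = cos(φ) = Re(Z)/|Z| = -0/17.18 = -0.
Step 6 — Type: Im(Z) = 17.18 ⇒ lagging (phase φ = 90.0°).

PF = -0 (lagging, φ = 90.0°)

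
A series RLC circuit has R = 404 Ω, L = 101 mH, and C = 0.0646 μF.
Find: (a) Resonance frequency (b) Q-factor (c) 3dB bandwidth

Step 1 — Resonance: ω₀ = 1/√(LC) = 1/√(0.101·6.46e-08) = 1.238e+04 rad/s.
Step 2 — f₀ = ω₀/(2π) = 1970 Hz.
Step 3 — Series Q: Q = ω₀L/R = 1.238e+04·0.101/404 = 3.095.
Step 4 — Bandwidth: Δω = ω₀/Q = 4000 rad/s; BW = Δω/(2π) = 636.6 Hz.

(a) f₀ = 1970 Hz  (b) Q = 3.095  (c) BW = 636.6 Hz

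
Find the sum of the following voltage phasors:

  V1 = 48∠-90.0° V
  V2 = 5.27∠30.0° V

Step 1 — Convert each phasor to rectangular form:
  V1 = 48·(cos(-90.0°) + j·sin(-90.0°)) = 0 - j48 V
  V2 = 5.27·(cos(30.0°) + j·sin(30.0°)) = 4.564 + j2.635 V
Step 2 — Sum components: V_total = 4.564 - j45.37 V.
Step 3 — Convert to polar: |V_total| = 45.59 V, ∠V_total = -84.3°.

V_total = 45.59∠-84.3° V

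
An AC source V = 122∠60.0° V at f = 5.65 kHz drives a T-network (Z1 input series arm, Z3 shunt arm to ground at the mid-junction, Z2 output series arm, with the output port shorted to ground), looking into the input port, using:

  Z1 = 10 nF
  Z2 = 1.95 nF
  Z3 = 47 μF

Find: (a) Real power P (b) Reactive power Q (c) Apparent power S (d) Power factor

Step 1 — Angular frequency: ω = 2π·f = 2π·5650 = 3.55e+04 rad/s.
Step 2 — Component impedances:
  Z1: Z = 1/(jωC) = -j/(ω·C) = 0 - j2817 Ω
  Z2: Z = 1/(jωC) = -j/(ω·C) = 0 - j1.445e+04 Ω
  Z3: Z = 1/(jωC) = -j/(ω·C) = 0 - j0.5993 Ω
Step 3 — With the output port shorted to ground, the output series arm Z2 runs from the junction to ground; the shunt arm Z3 also runs from the junction to ground. They appear in parallel: Z3 || Z2 = 0 - j0.5993 Ω.
Step 4 — Series with input arm Z1: Z_in = Z1 + (Z3 || Z2) = 0 - j2818 Ω = 2818∠-90.0° Ω.
Step 5 — Source phasor: V = 122∠60.0° V = 61 + j105.7 V.
Step 6 — Current: I = V / Z = -0.0375 + j0.02165 A = 0.0433∠150.0° A.
Step 7 — Complex power: S = V·I* = 0 - j5.283 VA.
Step 8 — Real power: P = Re(S) = 0 W.
Step 9 — Reactive power: Q = Im(S) = -5.283 VAR.
Step 10 — Apparent power: |S| = 5.283 VA.
Step 11 — Power factor: PF = P/|S| = 0 (leading).

(a) P = 0 W  (b) Q = -5.283 VAR  (c) S = 5.283 VA  (d) PF = 0 (leading)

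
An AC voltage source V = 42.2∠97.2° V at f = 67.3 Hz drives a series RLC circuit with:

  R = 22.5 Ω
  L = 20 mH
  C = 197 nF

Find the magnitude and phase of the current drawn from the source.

Step 1 — Angular frequency: ω = 2π·f = 2π·67.3 = 422.9 rad/s.
Step 2 — Component impedances:
  R: Z = R = 22.5 Ω
  L: Z = jωL = j·422.9·0.02 = 0 + j8.457 Ω
  C: Z = 1/(jωC) = -j/(ω·C) = 0 - j1.2e+04 Ω
Step 3 — Series combination: Z_total = R + L + C = 22.5 - j1.2e+04 Ω = 1.2e+04∠-89.9° Ω.
Step 4 — Source phasor: V = 42.2∠97.2° V = -5.289 + j41.87 V.
Step 5 — Ohm's law: I = V / Z_total = (-5.289 + j41.87) / (22.5 - j1.2e+04) = -0.003491 - j0.0004344 A.
Step 6 — Convert to polar: |I| = 0.003518 A, ∠I = -172.9°.

I = 0.003518∠-172.9° A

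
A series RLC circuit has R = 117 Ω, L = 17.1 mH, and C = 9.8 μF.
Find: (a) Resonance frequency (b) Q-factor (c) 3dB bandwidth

Step 1 — Resonance: ω₀ = 1/√(LC) = 1/√(0.0171·9.8e-06) = 2443 rad/s.
Step 2 — f₀ = ω₀/(2π) = 388.8 Hz.
Step 3 — Series Q: Q = ω₀L/R = 2443·0.0171/117 = 0.357.
Step 4 — Bandwidth: Δω = ω₀/Q = 6842 rad/s; BW = Δω/(2π) = 1089 Hz.

(a) f₀ = 388.8 Hz  (b) Q = 0.357  (c) BW = 1089 Hz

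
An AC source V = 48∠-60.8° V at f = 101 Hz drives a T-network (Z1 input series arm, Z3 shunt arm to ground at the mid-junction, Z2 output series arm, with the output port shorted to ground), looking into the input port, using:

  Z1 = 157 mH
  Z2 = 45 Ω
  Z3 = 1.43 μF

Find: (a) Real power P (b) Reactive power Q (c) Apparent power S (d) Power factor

Step 1 — Angular frequency: ω = 2π·f = 2π·101 = 634.6 rad/s.
Step 2 — Component impedances:
  Z1: Z = jωL = j·634.6·0.157 = 0 + j99.63 Ω
  Z2: Z = R = 45 Ω
  Z3: Z = 1/(jωC) = -j/(ω·C) = 0 - j1102 Ω
Step 3 — With the output port shorted to ground, the output series arm Z2 runs from the junction to ground; the shunt arm Z3 also runs from the junction to ground. They appear in parallel: Z3 || Z2 = 44.93 - j1.835 Ω.
Step 4 — Series with input arm Z1: Z_in = Z1 + (Z3 || Z2) = 44.93 + j97.8 Ω = 107.6∠65.3° Ω.
Step 5 — Source phasor: V = 48∠-60.8° V = 23.42 - j41.9 V.
Step 6 — Current: I = V / Z = -0.263 - j0.3602 A = 0.446∠-126.1° A.
Step 7 — Complex power: S = V·I* = 8.936 + j19.45 VA.
Step 8 — Real power: P = Re(S) = 8.936 W.
Step 9 — Reactive power: Q = Im(S) = 19.45 VAR.
Step 10 — Apparent power: |S| = 21.41 VA.
Step 11 — Power factor: PF = P/|S| = 0.4174 (lagging).

(a) P = 8.936 W  (b) Q = 19.45 VAR  (c) S = 21.41 VA  (d) PF = 0.4174 (lagging)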